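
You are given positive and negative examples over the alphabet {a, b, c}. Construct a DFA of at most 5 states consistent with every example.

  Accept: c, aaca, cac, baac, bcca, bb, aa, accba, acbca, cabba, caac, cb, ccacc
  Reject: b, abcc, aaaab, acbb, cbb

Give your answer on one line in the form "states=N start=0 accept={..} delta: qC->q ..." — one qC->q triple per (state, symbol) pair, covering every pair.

states=3 start=0 accept={0,2} delta: 0a->0 0b->1 0c->2 1a->0 1b->0 1c->1 2a->0 2b->0 2c->0

State merging on the prefix tree: take the shortest (then alphabetical) example prefix whose next move is undefined and point that move at state 0, else 1, else 2, ...; a target is out if some Accept/Reject pair would then sit in one state with the same input left (inseparable). If every existing state is out, open a new one.
a: 0a undefined. 0a->0: ok.
b: 0b undefined. 0b->0: no, bb/b meet in 0. Open state 1: 0b->1.
c: 0c undefined. 0c->0: no, bb/acbb meet in 1 with "b" left. 0c->1: no, c/b meet in 1. Open state 2: 0c->2.
ba: 1a undefined. 1a->0: ok.
bb: 1b undefined. 1b->0: ok.
bc: 1c undefined. 1c->0: no, c/abcc meet in 2. 1c->1: ok.
ca: 2a undefined. 2a->0: ok.
cb: 2b undefined. 2b->0: ok.
cc: 2c undefined. 2c->0: ok.
All examples now run through 3 states with every (state, symbol) defined. Accept strings end in {0,2}, Reject strings end in {1}; accept={0,2}.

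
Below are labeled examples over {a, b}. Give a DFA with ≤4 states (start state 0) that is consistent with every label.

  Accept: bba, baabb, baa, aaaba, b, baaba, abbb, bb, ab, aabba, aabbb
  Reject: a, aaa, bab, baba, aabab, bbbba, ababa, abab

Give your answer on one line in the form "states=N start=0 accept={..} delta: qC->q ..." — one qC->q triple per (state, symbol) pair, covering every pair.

Fold the examples into a partial DFA from state 0: repeatedly fix the first undefined (state, symbol) met by the shortest-then-alphabetical prefix, trying targets in increasing order and rejecting any under which an Accept and a Reject string meet in one state with the same remainder; add a state when all current targets are rejected. Accepting states are where Accept strings end.
a: 0a undefined. 0a->0: ok.
b: 0b undefined. 0b->0: no, bba/a meet in 0. Open state 1: 0b->1.
ba: 1a undefined. 1a->0: no, baa/a meet in 0. 1a->1: no, bba/baba meet in 1 with "ba" left. Open state 2: 1a->2.
bb: 1b undefined. 1b->0: no, bba/a meet in 0. 1b->1: no, bba/bbbba meet in 2. 1b->2: no, abbb/bab meet in 2 with "b" left. Open state 3: 1b->3.
baa: 2a undefined. 2a->0: no, baa/a meet in 0. 2a->1: ok.
bab: 2b undefined. 2b->0: ok.
bba: 3a undefined. 3a->0: no, bba/a meet in 0. 3a->1: ok.
bbb: 3b undefined. 3b->0: no, baabb/a meet in 0. 3b->1: no, bba/bbbba meet in 1. 3b->2: ok.
All examples now run through 4 states with every (state, symbol) defined. Accept strings end in {1,2,3}, Reject strings end in {0}; accept={1,2,3}.

states=4 start=0 accept={1,2,3} delta: 0a->0 0b->1 1a->2 1b->3 2a->1 2b->0 3a->1 3b->2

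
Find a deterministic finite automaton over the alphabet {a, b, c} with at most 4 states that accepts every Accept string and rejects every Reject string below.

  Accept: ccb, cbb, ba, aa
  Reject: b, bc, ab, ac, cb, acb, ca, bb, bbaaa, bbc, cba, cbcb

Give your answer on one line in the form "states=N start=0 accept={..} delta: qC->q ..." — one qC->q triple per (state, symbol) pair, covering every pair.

Grow the machine one transition at a time. Run the examples from 0; the earliest place one falls off (shortest prefix, ties alphabetical) gets sent to the lowest-numbered state that keeps every Accept/Reject pair distinguishable — a pair clashes when both reach the same state with identical unread suffix — and to a fresh state only if none does.
a: 0a undefined. 0a->0: ok.
b: 0b undefined. 0b->0: no, ba/b meet in 0. Open state 1: 0b->1.
c: 0c undefined. 0c->0: no, ccb/b meet in 1. 0c->1: no, ba/ca meet in 1 with "a" left. Open state 2: 0c->2.
ba: 1a undefined. 1a->0: ok.
bb: 1b undefined. 1b->0: no, ba/bb meet in 0. 1b->1: no, ba/bbaaa meet in 0. 1b->2: ok.
bc: 1c undefined. 1c->0: no, ba/bc meet in 0. 1c->1: ok.
ca: 2a undefined. 2a->0: no, ba/ca meet in 0. 2a->1: no, ba/bbaaa meet in 0. 2a->2: ok.
cb: 2b undefined. 2b->0: no, cbb/b meet in 1. 2b->1: no, cbb/ac meet in 2. 2b->2: no, ccb/cbcb meet in 2 with "cb" left. Open state 3: 2b->3.
cc: 2c undefined. 2c->0: no, ccb/b meet in 1. 2c->1: no, ccb/ac meet in 2. 2c->2: no, ccb/cb meet in 3. 2c->3: ok.
cba: 3a undefined. 3a->0: no, ba/cba meet in 0. 3a->1: ok.
cbb: 3b undefined. 3b->0: ok.
cbc: 3c undefined. 3c->0: ok.
All examples now run through 4 states with every (state, symbol) defined. Accept strings end in {0}, Reject strings end in {1,2,3}; accept={0}.

states=4 start=0 accept={0} delta: 0a->0 0b->1 0c->2 1a->0 1b->2 1c->1 2a->2 2b->3 2c->3 3a->1 3b->0 3c->0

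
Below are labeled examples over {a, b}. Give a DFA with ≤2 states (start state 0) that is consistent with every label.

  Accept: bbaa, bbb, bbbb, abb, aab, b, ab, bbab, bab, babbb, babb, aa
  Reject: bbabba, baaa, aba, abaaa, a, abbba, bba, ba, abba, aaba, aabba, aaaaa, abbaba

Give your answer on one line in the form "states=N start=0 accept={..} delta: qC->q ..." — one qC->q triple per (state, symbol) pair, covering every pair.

Grow the machine one transition at a time. Run the examples from 0; the earliest place one falls off (shortest prefix, ties alphabetical) gets sent to the lowest-numbered state that keeps every Accept/Reject pair distinguishable — a pair clashes when both reach the same state with identical unread suffix — and to a fresh state only if none does.
a: 0a undefined. 0a->0: no, aa/a meet in 0. Open state 1: 0a->1.
b: 0b undefined. 0b->0: ok.
aa: 1a undefined. 1a->0: ok.
ab: 1b undefined. 1b->0: ok.
All examples now run through 2 states with every (state, symbol) defined. Accept strings end in {0}, Reject strings end in {1}; accept={0}.

states=2 start=0 accept={0} delta: 0a->1 0b->0 1a->0 1b->0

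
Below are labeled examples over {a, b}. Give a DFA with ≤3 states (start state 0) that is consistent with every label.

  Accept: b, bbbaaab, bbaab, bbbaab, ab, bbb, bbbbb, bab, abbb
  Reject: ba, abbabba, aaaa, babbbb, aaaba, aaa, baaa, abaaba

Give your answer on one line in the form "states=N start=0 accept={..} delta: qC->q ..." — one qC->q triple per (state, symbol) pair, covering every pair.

states=2 start=0 accept={1} delta: 0a->0 0b->1 1a->0 1b->0

Fold the examples into a partial DFA from state 0: repeatedly fix the first undefined (state, symbol) met by the shortest-then-alphabetical prefix, trying targets in increasing order and rejecting any under which an Accept and a Reject string meet in one state with the same remainder; add a state when all current targets are rejected. Accepting states are where Accept strings end.
a: 0a undefined. 0a->0: ok.
b: 0b undefined. 0b->0: no, b/ba meet in 0. Open state 1: 0b->1.
ba: 1a undefined. 1a->0: ok.
bb: 1b undefined. 1b->0: ok.
All examples now run through 2 states with every (state, symbol) defined. Accept strings end in {1}, Reject strings end in {0}; accept={1}.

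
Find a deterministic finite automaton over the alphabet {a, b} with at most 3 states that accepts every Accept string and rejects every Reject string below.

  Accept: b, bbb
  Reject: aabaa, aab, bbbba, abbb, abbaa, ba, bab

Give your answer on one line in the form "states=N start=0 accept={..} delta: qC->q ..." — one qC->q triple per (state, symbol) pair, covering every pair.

Fold the examples into a partial DFA from state 0: repeatedly fix the first undefined (state, symbol) met by the shortest-then-alphabetical prefix, trying targets in increasing order and rejecting any under which an Accept and a Reject string meet in one state with the same remainder; add a state when all current targets are rejected. Accepting states are where Accept strings end.
a: 0a undefined. 0a->0: no, b/aab meet in 0 with "b" left. Open state 1: 0a->1.
b: 0b undefined. 0b->0: ok.
aa: 1a undefined. 1a->0: no, b/aabaa meet in 0. 1a->1: ok.
ab: 1b undefined. 1b->0: no, b/aab meet in 0. 1b->1: ok.
All examples now run through 2 states with every (state, symbol) defined. Accept strings end in {0}, Reject strings end in {1}; accept={0}.

states=2 start=0 accept={0} delta: 0a->1 0b->0 1a->1 1b->1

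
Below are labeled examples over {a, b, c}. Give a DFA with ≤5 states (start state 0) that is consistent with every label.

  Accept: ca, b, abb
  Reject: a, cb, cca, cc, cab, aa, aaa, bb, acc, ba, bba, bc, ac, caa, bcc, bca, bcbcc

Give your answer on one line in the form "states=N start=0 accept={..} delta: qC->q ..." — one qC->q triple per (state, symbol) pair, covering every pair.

states=4 start=0 accept={2} delta: 0a->1 0b->2 0c->3 1a->0 1b->0 1c->0 2a->0 2b->0 2c->0 3a->2 3b->0 3c->0

State merging on the prefix tree: take the shortest (then alphabetical) example prefix whose next move is undefined and point that move at state 0, else 1, else 2, ...; a target is out if some Accept/Reject pair would then sit in one state with the same input left (inseparable). If every existing state is out, open a new one.
a: 0a undefined. 0a->0: no, abb/bb meet in 0 with "bb" left. Open state 1: 0a->1.
b: 0b undefined. 0b->0: no, ca/bca meet in 0 with "ca" left. 0b->1: no, b/a meet in 1. Open state 2: 0b->2.
c: 0c undefined. 0c->0: no, ca/a meet in 1. 0c->1: no, ca/aa meet in 1 with "a" left. 0c->2: no, ca/ba meet in 2 with "a" left. Open state 3: 0c->3.
aa: 1a undefined. 1a->0: ok.
ab: 1b undefined. 1b->0: ok.
ac: 1c undefined. 1c->0: ok.
ba: 2a undefined. 2a->0: ok.
bb: 2b undefined. 2b->0: ok.
bc: 2c undefined. 2c->0: ok.
ca: 3a undefined. 3a->0: no, ca/aa meet in 0. 3a->1: no, ca/a meet in 1. 3a->2: ok.
cb: 3b undefined. 3b->0: ok.
cc: 3c undefined. 3c->0: ok.
All examples now run through 4 states with every (state, symbol) defined. Accept strings end in {2}, Reject strings end in {0,1,3}; accept={2}.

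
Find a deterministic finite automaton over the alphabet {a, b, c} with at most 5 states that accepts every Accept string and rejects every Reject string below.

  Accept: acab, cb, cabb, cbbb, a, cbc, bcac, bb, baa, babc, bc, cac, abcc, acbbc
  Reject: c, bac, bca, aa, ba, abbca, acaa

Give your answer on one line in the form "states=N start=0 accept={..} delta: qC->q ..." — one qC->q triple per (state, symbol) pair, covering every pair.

Grow the machine one transition at a time. Run the examples from 0; the earliest place one falls off (shortest prefix, ties alphabetical) gets sent to the lowest-numbered state that keeps every Accept/Reject pair distinguishable — a pair clashes when both reach the same state with identical unread suffix — and to a fresh state only if none does.
a: 0a undefined. 0a->0: no, a/aa meet in 0. Open state 1: 0a->1.
b: 0b undefined. 0b->0: no, a/ba meet in 1. 0b->1: ok.
c: 0c undefined. 0c->0: ok.
aa: 1a undefined. 1a->0: ok.
ab: 1b undefined. 1b->0: no, bb/c meet in 0. 1b->1: ok.
ac: 1c undefined. 1c->0: no, acab/bca meet in 1. 1c->1: no, acab/acaa meet in 1. Open state 2: 1c->2.
aca: 2a undefined. 2a->0: no, acab/acaa meet in 1. 2a->1: no, acab/bca meet in 1. 2a->2: no, cbc/bca meet in 2. Open state 3: 2a->3.
acb: 2b undefined. 2b->0: ok.
abcc: 2c undefined. 2c->0: no, abcc/c meet in 0. 2c->1: ok.
acaa: 3a undefined. 3a->0: ok.
acab: 3b undefined. 3b->0: no, acab/c meet in 0. 3b->1: ok.
bcac: 3c undefined. 3c->0: no, bcac/c meet in 0. 3c->1: ok.
All examples now run through 4 states with every (state, symbol) defined. Accept strings end in {1,2}, Reject strings end in {0,3}; accept={1,2}.

states=4 start=0 accept={1,2} delta: 0a->1 0b->1 0c->0 1a->0 1b->1 1c->2 2a->3 2b->0 2c->1 3a->0 3b->1 3c->1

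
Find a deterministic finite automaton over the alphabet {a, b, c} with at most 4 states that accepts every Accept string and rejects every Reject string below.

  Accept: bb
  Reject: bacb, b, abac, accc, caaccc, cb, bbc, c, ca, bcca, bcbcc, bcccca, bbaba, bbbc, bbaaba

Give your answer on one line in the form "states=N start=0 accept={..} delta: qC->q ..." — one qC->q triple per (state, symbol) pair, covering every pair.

states=3 start=0 accept={2} delta: 0a->0 0b->1 0c->0 1a->0 1b->2 1c->0 2a->0 2b->0 2c->0

Grow the machine one transition at a time. Run the examples from 0; the earliest place one falls off (shortest prefix, ties alphabetical) gets sent to the lowest-numbered state that keeps every Accept/Reject pair distinguishable — a pair clashes when both reach the same state with identical unread suffix — and to a fresh state only if none does.
a: 0a undefined. 0a->0: ok.
b: 0b undefined. 0b->0: no, bb/b meet in 0. Open state 1: 0b->1.
c: 0c undefined. 0c->0: ok.
ba: 1a undefined. 1a->0: ok.
bb: 1b undefined. 1b->0: no, bb/abac meet in 0. 1b->1: no, bb/bacb meet in 1. Open state 2: 1b->2.
bc: 1c undefined. 1c->0: ok.
bba: 2a undefined. 2a->0: ok.
bbb: 2b undefined. 2b->0: ok.
bbc: 2c undefined. 2c->0: ok.
All examples now run through 3 states with every (state, symbol) defined. Accept strings end in {2}, Reject strings end in {0,1}; accept={2}.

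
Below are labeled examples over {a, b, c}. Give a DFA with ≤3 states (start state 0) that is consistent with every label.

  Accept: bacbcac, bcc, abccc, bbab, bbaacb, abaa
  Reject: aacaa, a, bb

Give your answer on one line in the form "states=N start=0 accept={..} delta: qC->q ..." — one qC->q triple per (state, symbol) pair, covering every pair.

states=3 start=0 accept={1,2} delta: 0a->0 0b->1 0c->2 1a->1 1b->0 1c->0 2a->0 2b->1 2c->1

Grow the machine one transition at a time. Run the examples from 0; the earliest place one falls off (shortest prefix, ties alphabetical) gets sent to the lowest-numbered state that keeps every Accept/Reject pair distinguishable — a pair clashes when both reach the same state with identical unread suffix — and to a fresh state only if none does.
a: 0a undefined. 0a->0: ok.
b: 0b undefined. 0b->0: no, bbab/a meet in 0. Open state 1: 0b->1.
ba: 1a undefined. 1a->0: no, abaa/a meet in 0. 1a->1: ok.
bb: 1b undefined. 1b->0: ok.
bc: 1c undefined. 1c->0: ok.
aac: 0c undefined. 0c->0: no, bacbcac/aacaa meet in 0. 0c->1: no, bacbcac/aacaa meet in 1. Open state 2: 0c->2.
aaca: 2a undefined. 2a->0: ok.
abccc: 2c undefined. 2c->0: no, abccc/aacaa meet in 0. 2c->1: ok.
bbaacb: 2b undefined. 2b->0: no, bbaacb/aacaa meet in 0. 2b->1: ok.
All examples now run through 3 states with every (state, symbol) defined. Accept strings end in {1,2}, Reject strings end in {0}; accept={1,2}.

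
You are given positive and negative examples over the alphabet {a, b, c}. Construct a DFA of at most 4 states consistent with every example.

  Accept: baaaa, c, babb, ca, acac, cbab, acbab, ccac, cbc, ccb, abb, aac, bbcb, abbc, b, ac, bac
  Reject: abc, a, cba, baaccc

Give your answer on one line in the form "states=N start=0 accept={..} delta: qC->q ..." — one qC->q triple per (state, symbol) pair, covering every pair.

State merging on the prefix tree: take the shortest (then alphabetical) example prefix whose next move is undefined and point that move at state 0, else 1, else 2, ...; a target is out if some Accept/Reject pair would then sit in one state with the same input left (inseparable). If every existing state is out, open a new one.
a: 0a undefined. 0a->0: ok.
b: 0b undefined. 0b->0: no, baaaa/a meet in 0. Open state 1: 0b->1.
c: 0c undefined. 0c->0: no, c/a meet in 0. 0c->1: ok.
ba: 1a undefined. 1a->0: no, baaaa/a meet in 0. 1a->1: no, acac/abc meet in 1 with "c" left. Open state 2: 1a->2.
bb: 1b undefined. 1b->0: no, abb/a meet in 0. 1b->1: no, ca/cba meet in 2. 1b->2: ok.
cc: 1c undefined. 1c->0: ok.
baa: 2a undefined. 2a->0: no, baaaa/abc meet in 0. 2a->1: no, baaaa/cba meet in 1. 2a->2: no, baaaa/cba meet in 2. Open state 3: 2a->3.
bab: 2b undefined. 2b->0: ok.
bac: 2c undefined. 2c->0: no, acac/abc meet in 0. 2c->1: ok.
baaa: 3a undefined. 3a->0: no, baaaa/abc meet in 0. 3a->1: ok.
baac: 3c undefined. 3c->0: ok.
cbab: 3b undefined. 3b->0: no, cbab/abc meet in 0. 3b->1: ok.
All examples now run through 4 states with every (state, symbol) defined. Accept strings end in {1,2}, Reject strings end in {0,3}; accept={1,2}.

states=4 start=0 accept={1,2} delta: 0a->0 0b->1 0c->1 1a->2 1b->2 1c->0 2a->3 2b->0 2c->1 3a->1 3b->1 3c->0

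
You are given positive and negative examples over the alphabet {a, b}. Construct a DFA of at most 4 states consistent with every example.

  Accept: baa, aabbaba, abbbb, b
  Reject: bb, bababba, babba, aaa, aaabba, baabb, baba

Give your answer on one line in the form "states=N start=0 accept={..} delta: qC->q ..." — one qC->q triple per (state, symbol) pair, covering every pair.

Grow the machine one transition at a time. Run the examples from 0; the earliest place one falls off (shortest prefix, ties alphabetical) gets sent to the lowest-numbered state that keeps every Accept/Reject pair distinguishable — a pair clashes when both reach the same state with identical unread suffix — and to a fresh state only if none does.
a: 0a undefined. 0a->0: ok.
b: 0b undefined. 0b->0: no, baa/bb meet in 0. Open state 1: 0b->1.
ba: 1a undefined. 1a->0: no, baa/aaa meet in 0. 1a->1: ok.
bb: 1b undefined. 1b->0: no, baa/babba meet in 1. 1b->1: no, baa/bb meet in 1. Open state 2: 1b->2.
abbb: 2b undefined. 2b->0: ok.
baba: 2a undefined. 2a->0: ok.
All examples now run through 3 states with every (state, symbol) defined. Accept strings end in {1}, Reject strings end in {0,2}; accept={1}.

states=3 start=0 accept={1} delta: 0a->0 0b->1 1a->1 1b->2 2a->0 2b->0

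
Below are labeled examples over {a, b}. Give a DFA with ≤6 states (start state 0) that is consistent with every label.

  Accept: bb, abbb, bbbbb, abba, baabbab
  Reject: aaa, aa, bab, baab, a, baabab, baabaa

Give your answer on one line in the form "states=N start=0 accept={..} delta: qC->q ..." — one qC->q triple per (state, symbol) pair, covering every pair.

State merging on the prefix tree: take the shortest (then alphabetical) example prefix whose next move is undefined and point that move at state 0, else 1, else 2, ...; a target is out if some Accept/Reject pair would then sit in one state with the same input left (inseparable). If every existing state is out, open a new one.
a: 0a undefined. 0a->0: ok.
b: 0b undefined. 0b->0: no, bb/aaa meet in 0. Open state 1: 0b->1.
ba: 1a undefined. 1a->0: ok.
bb: 1b undefined. 1b->0: no, bb/aaa meet in 0. 1b->1: no, bb/bab meet in 1. Open state 2: 1b->2.
bbb: 2b undefined. 2b->0: no, abbb/aaa meet in 0. 2b->1: no, abbb/bab meet in 1. 2b->2: ok.
abba: 2a undefined. 2a->0: no, abba/aaa meet in 0. 2a->1: no, abba/bab meet in 1. 2a->2: ok.
All examples now run through 3 states with every (state, symbol) defined. Accept strings end in {2}, Reject strings end in {0,1}; accept={2}.

states=3 start=0 accept={2} delta: 0a->0 0b->1 1a->0 1b->2 2a->2 2b->2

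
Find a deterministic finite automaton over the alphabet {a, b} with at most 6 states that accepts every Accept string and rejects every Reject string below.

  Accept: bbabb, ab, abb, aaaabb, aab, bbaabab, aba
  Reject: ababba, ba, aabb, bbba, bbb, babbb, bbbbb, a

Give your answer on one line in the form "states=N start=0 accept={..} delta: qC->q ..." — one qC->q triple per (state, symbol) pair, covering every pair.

Fold the examples into a partial DFA from state 0: repeatedly fix the first undefined (state, symbol) met by the shortest-then-alphabetical prefix, trying targets in increasing order and rejecting any under which an Accept and a Reject string meet in one state with the same remainder; add a state when all current targets are rejected. Accepting states are where Accept strings end.
a: 0a undefined. 0a->0: no, abb/aabb meet in 0 with "bb" left. Open state 1: 0a->1.
b: 0b undefined. 0b->0: ok.
aa: 1a undefined. 1a->0: no, aaaabb/aabb meet in 0. 1a->1: no, bbabb/aabb meet in 1 with "bb" left. Open state 2: 1a->2.
ab: 1b undefined. 1b->0: no, bbabb/bbb meet in 0. 1b->1: no, bbabb/ba meet in 1. 1b->2: ok.
aaa: 2a undefined. 2a->0: no, aba/bbb meet in 0. 2a->1: no, aaaabb/aabb meet in 2 with "bb" left. 2a->2: no, aaaabb/aabb meet in 2 with "bb" left. Open state 3: 2a->3.
aab: 2b undefined. 2b->0: no, bbabb/aabb meet in 0. 2b->1: no, bbabb/ba meet in 1. 2b->2: no, bbabb/aabb meet in 2. 2b->3: ok.
aaaa: 3a undefined. 3a->0: no, aaaabb/bbb meet in 0. 3a->1: ok.
aabb: 3b undefined. 3b->0: ok.
All examples now run through 4 states with every (state, symbol) defined. Accept strings end in {2,3}, Reject strings end in {0,1}; accept={2,3}.

states=4 start=0 accept={2,3} delta: 0a->1 0b->0 1a->2 1b->2 2a->3 2b->3 3a->1 3b->0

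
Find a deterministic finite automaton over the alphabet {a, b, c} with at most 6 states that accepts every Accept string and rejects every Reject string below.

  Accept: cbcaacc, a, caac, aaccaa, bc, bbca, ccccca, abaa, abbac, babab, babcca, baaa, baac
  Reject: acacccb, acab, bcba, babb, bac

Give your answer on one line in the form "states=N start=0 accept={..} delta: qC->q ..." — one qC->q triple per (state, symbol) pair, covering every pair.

Grow the machine one transition at a time. Run the examples from 0; the earliest place one falls off (shortest prefix, ties alphabetical) gets sent to the lowest-numbered state that keeps every Accept/Reject pair distinguishable — a pair clashes when both reach the same state with identical unread suffix — and to a fresh state only if none does.
a: 0a undefined. 0a->0: ok.
b: 0b undefined. 0b->0: no, a/babb meet in 0. Open state 1: 0b->1.
c: 0c undefined. 0c->0: ok.
ba: 1a undefined. 1a->0: no, a/bac meet in 0. 1a->1: no, bc/bac meet in 1 with "c" left. Open state 2: 1a->2.
bb: 1b undefined. 1b->0: ok.
bc: 1c undefined. 1c->0: ok.
baa: 2a undefined. 2a->0: ok.
bab: 2b undefined. 2b->0: no, babab/acacccb meet in 1. 2b->1: no, cbcaacc/babb meet in 0. 2b->2: no, babab/acacccb meet in 1. Open state 3: 2b->3.
bac: 2c undefined. 2c->0: no, cbcaacc/bac meet in 0. 2c->1: ok.
baba: 3a undefined. 3a->0: no, babab/acacccb meet in 1. 3a->1: ok.
babb: 3b undefined. 3b->0: no, cbcaacc/babb meet in 0. 3b->1: ok.
babc: 3c undefined. 3c->0: ok.
All examples now run through 4 states with every (state, symbol) defined. Accept strings end in {0}, Reject strings end in {1,2}; accept={0}.

states=4 start=0 accept={0} delta: 0a->0 0b->1 0c->0 1a->2 1b->0 1c->0 2a->0 2b->3 2c->1 3a->1 3b->1 3c->0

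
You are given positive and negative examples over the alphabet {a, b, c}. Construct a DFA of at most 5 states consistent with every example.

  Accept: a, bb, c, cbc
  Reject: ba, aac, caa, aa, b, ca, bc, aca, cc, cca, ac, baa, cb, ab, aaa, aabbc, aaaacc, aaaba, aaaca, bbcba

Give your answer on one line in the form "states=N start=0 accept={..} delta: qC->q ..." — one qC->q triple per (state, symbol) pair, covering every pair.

Grow the machine one transition at a time. Run the examples from 0; the earliest place one falls off (shortest prefix, ties alphabetical) gets sent to the lowest-numbered state that keeps every Accept/Reject pair distinguishable — a pair clashes when both reach the same state with identical unread suffix — and to a fresh state only if none does.
a: 0a undefined. 0a->0: no, a/aa meet in 0. Open state 1: 0a->1.
b: 0b undefined. 0b->0: no, a/ba meet in 1. 0b->1: no, a/b meet in 1. Open state 2: 0b->2.
c: 0c undefined. 0c->0: no, a/ca meet in 1. 0c->1: ok.
aa: 1a undefined. 1a->0: no, a/aac meet in 1. 1a->1: no, a/caa meet in 1. 1a->2: ok.
ab: 1b undefined. 1b->0: ok.
ac: 1c undefined. 1c->0: no, a/aca meet in 1. 1c->1: no, a/cc meet in 1. 1c->2: ok.
ba: 2a undefined. 2a->0: no, a/baa meet in 1. 2a->1: no, a/ba meet in 1. 2a->2: ok.
bb: 2b undefined. 2b->0: no, a/aaaba meet in 1. 2b->1: no, a/aabbc meet in 1. 2b->2: no, bb/ba meet in 2. Open state 3: 2b->3.
bc: 2c undefined. 2c->0: no, a/aaaacc meet in 1. 2c->1: no, a/aac meet in 1. 2c->2: ok.
bbc: 3c undefined. 3c->0: ok.
aabb: 3b undefined. 3b->0: no, a/aabbc meet in 1. 3b->1: ok.
aaaba: 3a undefined. 3a->0: ok.
All examples now run through 4 states with every (state, symbol) defined. Accept strings end in {1,3}, Reject strings end in {0,2}; accept={1,3}.

states=4 start=0 accept={1,3} delta: 0a->1 0b->2 0c->1 1a->2 1b->0 1c->2 2a->2 2b->3 2c->2 3a->0 3b->1 3c->0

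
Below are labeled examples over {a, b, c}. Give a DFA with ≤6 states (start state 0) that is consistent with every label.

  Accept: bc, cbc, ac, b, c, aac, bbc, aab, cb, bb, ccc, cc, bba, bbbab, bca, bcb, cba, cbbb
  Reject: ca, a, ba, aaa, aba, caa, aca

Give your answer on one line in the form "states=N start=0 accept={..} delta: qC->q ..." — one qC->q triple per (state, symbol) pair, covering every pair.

Grow the machine one transition at a time. Run the examples from 0; the earliest place one falls off (shortest prefix, ties alphabetical) gets sent to the lowest-numbered state that keeps every Accept/Reject pair distinguishable — a pair clashes when both reach the same state with identical unread suffix — and to a fresh state only if none does.
a: 0a undefined. 0a->0: ok.
b: 0b undefined. 0b->0: no, b/a meet in 0. Open state 1: 0b->1.
c: 0c undefined. 0c->0: no, ac/ca meet in 0. 0c->1: ok.
ba: 1a undefined. 1a->0: ok.
bb: 1b undefined. 1b->0: no, cb/ca meet in 0. 1b->1: no, bba/ca meet in 0. Open state 2: 1b->2.
bc: 1c undefined. 1c->0: no, bc/ca meet in 0. 1c->1: no, bca/ca meet in 0. 1c->2: ok.
bba: 2a undefined. 2a->0: no, bba/ca meet in 0. 2a->1: ok.
bbb: 2b undefined. 2b->0: no, bcb/ca meet in 0. 2b->1: ok.
bbc: 2c undefined. 2c->0: no, cbc/ca meet in 0. 2c->1: ok.
All examples now run through 3 states with every (state, symbol) defined. Accept strings end in {1,2}, Reject strings end in {0}; accept={1,2}.

states=3 start=0 accept={1,2} delta: 0a->0 0b->1 0c->1 1a->0 1b->2 1c->2 2a->1 2b->1 2c->1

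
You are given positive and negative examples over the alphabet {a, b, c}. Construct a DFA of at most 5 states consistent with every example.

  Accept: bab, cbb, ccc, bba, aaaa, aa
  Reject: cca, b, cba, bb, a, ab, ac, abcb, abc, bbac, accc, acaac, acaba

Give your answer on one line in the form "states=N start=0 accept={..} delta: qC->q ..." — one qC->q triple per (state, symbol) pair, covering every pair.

states=3 start=0 accept={2} delta: 0a->1 0b->1 0c->2 1a->2 1b->1 1c->1 2a->1 2b->2 2c->0

Grow the machine one transition at a time. Run the examples from 0; the earliest place one falls off (shortest prefix, ties alphabetical) gets sent to the lowest-numbered state that keeps every Accept/Reject pair distinguishable — a pair clashes when both reach the same state with identical unread suffix — and to a fresh state only if none does.
a: 0a undefined. 0a->0: no, ccc/accc meet in 0 with "ccc" left. Open state 1: 0a->1.
b: 0b undefined. 0b->0: no, bab/ab meet in 1 with "b" left. 0b->1: ok.
c: 0c undefined. 0c->0: no, cbb/bb meet in 1 with "b" left. 0c->1: no, bba/cba meet in 1 with "ba" left. Open state 2: 0c->2.
aa: 1a undefined. 1a->0: no, bab/b meet in 1. 1a->1: no, bab/bb meet in 1 with "b" left. 1a->2: ok.
ab: 1b undefined. 1b->0: no, bab/abcb meet in 2 with "b" left. 1b->1: ok.
ac: 1c undefined. 1c->0: no, bba/acaba meet in 2. 1c->1: ok.
cb: 2b undefined. 2b->0: no, cbb/b meet in 1. 2b->1: no, bab/b meet in 1. 2b->2: ok.
cc: 2c undefined. 2c->0: ok.
aaa: 2a undefined. 2a->0: no, bab/acaac meet in 2. 2a->1: ok.
All examples now run through 3 states with every (state, symbol) defined. Accept strings end in {2}, Reject strings end in {0,1}; accept={2}.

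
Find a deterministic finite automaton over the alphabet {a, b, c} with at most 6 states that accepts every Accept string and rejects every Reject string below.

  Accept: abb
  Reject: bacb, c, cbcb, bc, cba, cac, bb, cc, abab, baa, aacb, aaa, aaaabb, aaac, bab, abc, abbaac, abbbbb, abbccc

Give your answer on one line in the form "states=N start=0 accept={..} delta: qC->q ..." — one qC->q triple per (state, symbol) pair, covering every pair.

Grow the machine one transition at a time. Run the examples from 0; the earliest place one falls off (shortest prefix, ties alphabetical) gets sent to the lowest-numbered state that keeps every Accept/Reject pair distinguishable — a pair clashes when both reach the same state with identical unread suffix — and to a fresh state only if none does.
a: 0a undefined. 0a->0: no, abb/bb meet in 0 with "bb" left. Open state 1: 0a->1.
b: 0b undefined. 0b->0: ok.
c: 0c undefined. 0c->0: ok.
aa: 1a undefined. 1a->0: ok.
ab: 1b undefined. 1b->0: no, abb/c meet in 0. 1b->1: no, abb/cba meet in 1. Open state 2: 1b->2.
aba: 2a undefined. 2a->0: ok.
abb: 2b undefined. 2b->0: no, abb/c meet in 0. 2b->1: no, abb/cba meet in 1. 2b->2: no, abb/bab meet in 2. Open state 3: 2b->3.
abc: 2c undefined. 2c->0: ok.
bac: 1c undefined. 1c->0: ok.
abba: 3a undefined. 3a->0: ok.
abbb: 3b undefined. 3b->0: ok.
abbc: 3c undefined. 3c->0: ok.
All examples now run through 4 states with every (state, symbol) defined. Accept strings end in {3}, Reject strings end in {0,1,2}; accept={3}.

states=4 start=0 accept={3} delta: 0a->1 0b->0 0c->0 1a->0 1b->2 1c->0 2a->0 2b->3 2c->0 3a->0 3b->0 3c->0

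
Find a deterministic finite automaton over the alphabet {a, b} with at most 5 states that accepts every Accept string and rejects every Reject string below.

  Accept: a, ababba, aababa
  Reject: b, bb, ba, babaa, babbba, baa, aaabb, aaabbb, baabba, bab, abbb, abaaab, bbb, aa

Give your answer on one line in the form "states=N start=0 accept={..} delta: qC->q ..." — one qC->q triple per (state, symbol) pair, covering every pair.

Grow the machine one transition at a time. Run the examples from 0; the earliest place one falls off (shortest prefix, ties alphabetical) gets sent to the lowest-numbered state that keeps every Accept/Reject pair distinguishable — a pair clashes when both reach the same state with identical unread suffix — and to a fresh state only if none does.
a: 0a undefined. 0a->0: no, a/aa meet in 0. Open state 1: 0a->1.
b: 0b undefined. 0b->0: no, a/ba meet in 1. 0b->1: no, a/b meet in 1. Open state 2: 0b->2.
aa: 1a undefined. 1a->0: ok.
ab: 1b undefined. 1b->0: no, ababba/ba meet in 2 with "a" left. 1b->1: no, a/aaabb meet in 1. 1b->2: ok.
ba: 2a undefined. 2a->0: no, a/babaa meet in 1. 2a->1: no, a/ba meet in 1. 2a->2: no, ababba/baabba meet in 2 with "bba" left. Open state 3: 2a->3.
bb: 2b undefined. 2b->0: ok.
baa: 3a undefined. 3a->0: no, a/baabba meet in 1. 3a->1: no, a/baa meet in 1. 3a->2: ok.
bab: 3b undefined. 3b->0: no, a/babbba meet in 1. 3b->1: no, a/babaa meet in 1. 3b->2: no, aababa/ba meet in 3. 3b->3: no, ababba/b meet in 2. Open state 4: 3b->4.
baba: 4a undefined. 4a->0: no, a/babaa meet in 1. 4a->1: ok.
babb: 4b undefined. 4b->0: ok.
All examples now run through 5 states with every (state, symbol) defined. Accept strings end in {1}, Reject strings end in {0,2,3,4}; accept={1}.

states=5 start=0 accept={1} delta: 0a->1 0b->2 1a->0 1b->2 2a->3 2b->0 3a->2 3b->4 4a->1 4b->0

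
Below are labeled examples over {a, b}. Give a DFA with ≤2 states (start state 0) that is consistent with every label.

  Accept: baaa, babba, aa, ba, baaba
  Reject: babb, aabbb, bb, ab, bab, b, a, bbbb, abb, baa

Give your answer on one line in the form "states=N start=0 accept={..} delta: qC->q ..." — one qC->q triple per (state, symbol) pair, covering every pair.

State merging on the prefix tree: take the shortest (then alphabetical) example prefix whose next move is undefined and point that move at state 0, else 1, else 2, ...; a target is out if some Accept/Reject pair would then sit in one state with the same input left (inseparable). If every existing state is out, open a new one.
a: 0a undefined. 0a->0: no, aa/a meet in 0. Open state 1: 0a->1.
b: 0b undefined. 0b->0: no, aa/baa meet in 1 with "a" left. 0b->1: ok.
aa: 1a undefined. 1a->0: ok.
ab: 1b undefined. 1b->0: no, baaa/babb meet in 0. 1b->1: ok.
All examples now run through 2 states with every (state, symbol) defined. Accept strings end in {0}, Reject strings end in {1}; accept={0}.

states=2 start=0 accept={0} delta: 0a->1 0b->1 1a->0 1b->1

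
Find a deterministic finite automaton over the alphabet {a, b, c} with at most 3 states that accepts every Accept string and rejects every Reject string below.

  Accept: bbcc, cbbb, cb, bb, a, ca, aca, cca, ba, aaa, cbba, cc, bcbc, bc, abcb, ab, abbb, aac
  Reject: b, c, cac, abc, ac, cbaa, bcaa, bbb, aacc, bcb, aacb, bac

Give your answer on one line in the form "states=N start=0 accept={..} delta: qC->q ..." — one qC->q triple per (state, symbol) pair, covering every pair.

Fold the examples into a partial DFA from state 0: repeatedly fix the first undefined (state, symbol) met by the shortest-then-alphabetical prefix, trying targets in increasing order and rejecting any under which an Accept and a Reject string meet in one state with the same remainder; add a state when all current targets are rejected. Accepting states are where Accept strings end.
a: 0a undefined. 0a->0: no, cb/aacb meet in 0 with "cb" left. Open state 1: 0a->1.
b: 0b undefined. 0b->0: no, cb/bcb meet in 0 with "cb" left. 0b->1: no, a/b meet in 1. Open state 2: 0b->2.
c: 0c undefined. 0c->0: no, cbbb/bbb meet in 2 with "bb" left. 0c->1: no, a/c meet in 1. 0c->2: ok.
aa: 1a undefined. 1a->0: no, cb/aacb meet in 2 with "b" left. 1a->1: no, aac/ac meet in 1 with "c" left. 1a->2: ok.
ab: 1b undefined. 1b->0: ok.
ac: 1c undefined. 1c->0: no, ab/ac meet in 0. 1c->1: no, a/ac meet in 1. 1c->2: ok.
ba: 2a undefined. 2a->0: ok.
bb: 2b undefined. 2b->0: ok.
bc: 2c undefined. 2c->0: ok.
All examples now run through 3 states with every (state, symbol) defined. Accept strings end in {0,1}, Reject strings end in {2}; accept={0,1}.

states=3 start=0 accept={0,1} delta: 0a->1 0b->2 0c->2 1a->2 1b->0 1c->2 2a->0 2b->0 2c->0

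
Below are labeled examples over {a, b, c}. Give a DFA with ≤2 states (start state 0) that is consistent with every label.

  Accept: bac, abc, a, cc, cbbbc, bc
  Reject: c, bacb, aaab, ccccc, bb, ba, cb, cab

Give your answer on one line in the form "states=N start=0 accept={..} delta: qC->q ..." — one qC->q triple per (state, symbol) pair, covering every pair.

states=2 start=0 accept={0} delta: 0a->0 0b->1 0c->1 1a->1 1b->1 1c->0

Fold the examples into a partial DFA from state 0: repeatedly fix the first undefined (state, symbol) met by the shortest-then-alphabetical prefix, trying targets in increasing order and rejecting any under which an Accept and a Reject string meet in one state with the same remainder; add a state when all current targets are rejected. Accepting states are where Accept strings end.
a: 0a undefined. 0a->0: ok.
b: 0b undefined. 0b->0: no, bac/c meet in 0 with "c" left. Open state 1: 0b->1.
c: 0c undefined. 0c->0: no, a/c meet in 0. 0c->1: ok.
ba: 1a undefined. 1a->0: no, bac/c meet in 1. 1a->1: ok.
bb: 1b undefined. 1b->0: no, a/bb meet in 0. 1b->1: ok.
bc: 1c undefined. 1c->0: ok.
All examples now run through 2 states with every (state, symbol) defined. Accept strings end in {0}, Reject strings end in {1}; accept={0}.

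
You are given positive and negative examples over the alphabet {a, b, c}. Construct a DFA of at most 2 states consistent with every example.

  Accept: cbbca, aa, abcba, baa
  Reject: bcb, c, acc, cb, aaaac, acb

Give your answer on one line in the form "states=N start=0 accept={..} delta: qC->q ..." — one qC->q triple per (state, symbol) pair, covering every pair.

Grow the machine one transition at a time. Run the examples from 0; the earliest place one falls off (shortest prefix, ties alphabetical) gets sent to the lowest-numbered state that keeps every Accept/Reject pair distinguishable — a pair clashes when both reach the same state with identical unread suffix — and to a fresh state only if none does.
a: 0a undefined. 0a->0: ok.
b: 0b undefined. 0b->0: ok.
c: 0c undefined. 0c->0: no, cbbca/bcb meet in 0. Open state 1: 0c->1.
cb: 1b undefined. 1b->0: no, aa/bcb meet in 0. 1b->1: ok.
acc: 1c undefined. 1c->0: no, cbbca/acc meet in 0. 1c->1: ok.
abcba: 1a undefined. 1a->0: ok.
All examples now run through 2 states with every (state, symbol) defined. Accept strings end in {0}, Reject strings end in {1}; accept={0}.

states=2 start=0 accept={0} delta: 0a->0 0b->0 0c->1 1a->0 1b->1 1c->1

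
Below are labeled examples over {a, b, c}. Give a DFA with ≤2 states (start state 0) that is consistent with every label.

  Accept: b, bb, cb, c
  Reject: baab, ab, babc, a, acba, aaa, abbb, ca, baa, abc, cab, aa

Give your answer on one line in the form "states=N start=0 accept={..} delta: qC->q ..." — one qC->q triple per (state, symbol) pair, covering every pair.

states=2 start=0 accept={0} delta: 0a->1 0b->0 0c->0 1a->1 1b->1 1c->1

Fold the examples into a partial DFA from state 0: repeatedly fix the first undefined (state, symbol) met by the shortest-then-alphabetical prefix, trying targets in increasing order and rejecting any under which an Accept and a Reject string meet in one state with the same remainder; add a state when all current targets are rejected. Accepting states are where Accept strings end.
a: 0a undefined. 0a->0: no, b/ab meet in 0 with "b" left. Open state 1: 0a->1.
b: 0b undefined. 0b->0: ok.
c: 0c undefined. 0c->0: ok.
aa: 1a undefined. 1a->0: no, b/baab meet in 0. 1a->1: ok.
ab: 1b undefined. 1b->0: no, b/baab meet in 0. 1b->1: ok.
ac: 1c undefined. 1c->0: no, b/babc meet in 0. 1c->1: ok.
All examples now run through 2 states with every (state, symbol) defined. Accept strings end in {0}, Reject strings end in {1}; accept={0}.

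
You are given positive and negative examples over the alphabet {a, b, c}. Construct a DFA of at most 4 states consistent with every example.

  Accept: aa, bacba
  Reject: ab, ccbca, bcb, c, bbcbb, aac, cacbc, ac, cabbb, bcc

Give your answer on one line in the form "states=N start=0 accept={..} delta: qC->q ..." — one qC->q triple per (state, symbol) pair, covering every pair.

states=3 start=0 accept={0} delta: 0a->0 0b->1 0c->1 1a->0 1b->0 1c->2 2a->1 2b->1 2c->1

Grow the machine one transition at a time. Run the examples from 0; the earliest place one falls off (shortest prefix, ties alphabetical) gets sent to the lowest-numbered state that keeps every Accept/Reject pair distinguishable — a pair clashes when both reach the same state with identical unread suffix — and to a fresh state only if none does.
a: 0a undefined. 0a->0: ok.
b: 0b undefined. 0b->0: no, aa/ab meet in 0. Open state 1: 0b->1.
c: 0c undefined. 0c->0: no, aa/c meet in 0. 0c->1: ok.
ba: 1a undefined. 1a->0: ok.
bb: 1b undefined. 1b->0: ok.
bc: 1c undefined. 1c->0: no, aa/ccbca meet in 0. 1c->1: no, aa/ccbca meet in 0. Open state 2: 1c->2.
bcb: 2b undefined. 2b->0: no, aa/ccbca meet in 0. 2b->1: ok.
bcc: 2c undefined. 2c->0: no, aa/bcc meet in 0. 2c->1: ok.
ccbca: 2a undefined. 2a->0: no, aa/ccbca meet in 0. 2a->1: ok.
All examples now run through 3 states with every (state, symbol) defined. Accept strings end in {0}, Reject strings end in {1}; accept={0}.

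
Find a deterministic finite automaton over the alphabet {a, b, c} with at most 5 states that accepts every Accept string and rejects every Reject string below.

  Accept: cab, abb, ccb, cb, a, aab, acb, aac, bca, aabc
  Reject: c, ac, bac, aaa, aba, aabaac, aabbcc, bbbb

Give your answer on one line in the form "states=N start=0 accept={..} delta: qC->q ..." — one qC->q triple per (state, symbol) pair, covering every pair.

State merging on the prefix tree: take the shortest (then alphabetical) example prefix whose next move is undefined and point that move at state 0, else 1, else 2, ...; a target is out if some Accept/Reject pair would then sit in one state with the same input left (inseparable). If every existing state is out, open a new one.
a: 0a undefined. 0a->0: no, a/aaa meet in 0. Open state 1: 0a->1.
b: 0b undefined. 0b->0: ok.
c: 0c undefined. 0c->0: no, ccb/c meet in 0. 0c->1: no, a/c meet in 1. Open state 2: 0c->2.
aa: 1a undefined. 1a->0: no, a/aaa meet in 1. 1a->1: no, a/aaa meet in 1. 1a->2: no, bca/aaa meet in 2 with "a" left. Open state 3: 1a->3.
ab: 1b undefined. 1b->0: no, abb/bbbb meet in 0. 1b->1: ok.
ac: 1c undefined. 1c->0: no, acb/ac meet in 0. 1c->1: no, abb/ac meet in 1. 1c->2: ok.
ca: 2a undefined. 2a->0: no, cab/bbbb meet in 0. 2a->1: ok.
cb: 2b undefined. 2b->0: no, cb/bbbb meet in 0. 2b->1: ok.
cc: 2c undefined. 2c->0: no, ccb/bbbb meet in 0. 2c->1: ok.
aaa: 3a undefined. 3a->0: ok.
aab: 3b undefined. 3b->0: no, cab/aabbcc meet in 1. 3b->1: no, cab/aabbcc meet in 1. 3b->2: no, cab/aabbcc meet in 1. 3b->3: no, aab/aba meet in 3. Open state 4: 3b->4.
aac: 3c undefined. 3c->0: no, aac/aaa meet in 0. 3c->1: ok.
aaba: 4a undefined. 4a->0: ok.
aabb: 4b undefined. 4b->0: no, cab/aabbcc meet in 1. 4b->1: no, cab/aabbcc meet in 1. 4b->2: ok.
aabc: 4c undefined. 4c->0: no, aabc/aaa meet in 0. 4c->1: ok.
All examples now run through 5 states with every (state, symbol) defined. Accept strings end in {1,4}, Reject strings end in {0,2,3}; accept={1,4}.

states=5 start=0 accept={1,4} delta: 0a->1 0b->0 0c->2 1a->3 1b->1 1c->2 2a->1 2b->1 2c->1 3a->0 3b->4 3c->1 4a->0 4b->2 4c->1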